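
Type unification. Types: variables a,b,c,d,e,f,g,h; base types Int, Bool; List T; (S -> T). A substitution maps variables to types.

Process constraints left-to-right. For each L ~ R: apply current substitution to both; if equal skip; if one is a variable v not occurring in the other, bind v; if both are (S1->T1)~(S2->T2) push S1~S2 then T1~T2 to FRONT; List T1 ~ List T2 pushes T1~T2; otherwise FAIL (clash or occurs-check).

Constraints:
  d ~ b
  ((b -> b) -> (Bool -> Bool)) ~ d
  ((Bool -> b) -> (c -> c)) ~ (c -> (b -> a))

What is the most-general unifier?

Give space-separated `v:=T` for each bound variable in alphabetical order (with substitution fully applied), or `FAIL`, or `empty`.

step 1: unify d ~ b  [subst: {-} | 2 pending]
  bind d := b
step 2: unify ((b -> b) -> (Bool -> Bool)) ~ b  [subst: {d:=b} | 1 pending]
  occurs-check fail

Answer: FAIL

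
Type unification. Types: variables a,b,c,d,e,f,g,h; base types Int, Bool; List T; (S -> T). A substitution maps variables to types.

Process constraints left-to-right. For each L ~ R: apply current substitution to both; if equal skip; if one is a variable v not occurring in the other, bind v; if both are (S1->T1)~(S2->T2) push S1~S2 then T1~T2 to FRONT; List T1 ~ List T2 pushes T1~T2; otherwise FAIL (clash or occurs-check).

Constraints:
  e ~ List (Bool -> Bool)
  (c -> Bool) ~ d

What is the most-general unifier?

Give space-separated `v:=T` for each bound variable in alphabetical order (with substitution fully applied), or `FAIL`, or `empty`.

step 1: unify e ~ List (Bool -> Bool)  [subst: {-} | 1 pending]
  bind e := List (Bool -> Bool)
step 2: unify (c -> Bool) ~ d  [subst: {e:=List (Bool -> Bool)} | 0 pending]
  bind d := (c -> Bool)

Answer: d:=(c -> Bool) e:=List (Bool -> Bool)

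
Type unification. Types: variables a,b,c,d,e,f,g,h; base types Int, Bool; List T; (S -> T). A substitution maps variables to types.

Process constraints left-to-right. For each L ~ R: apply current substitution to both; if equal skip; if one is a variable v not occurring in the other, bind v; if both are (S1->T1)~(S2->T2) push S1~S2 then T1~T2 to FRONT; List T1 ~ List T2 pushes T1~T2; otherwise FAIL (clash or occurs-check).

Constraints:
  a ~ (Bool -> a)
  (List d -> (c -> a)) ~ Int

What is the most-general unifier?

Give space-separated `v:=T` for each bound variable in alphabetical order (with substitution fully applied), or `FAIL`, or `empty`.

step 1: unify a ~ (Bool -> a)  [subst: {-} | 1 pending]
  occurs-check fail: a in (Bool -> a)

Answer: FAIL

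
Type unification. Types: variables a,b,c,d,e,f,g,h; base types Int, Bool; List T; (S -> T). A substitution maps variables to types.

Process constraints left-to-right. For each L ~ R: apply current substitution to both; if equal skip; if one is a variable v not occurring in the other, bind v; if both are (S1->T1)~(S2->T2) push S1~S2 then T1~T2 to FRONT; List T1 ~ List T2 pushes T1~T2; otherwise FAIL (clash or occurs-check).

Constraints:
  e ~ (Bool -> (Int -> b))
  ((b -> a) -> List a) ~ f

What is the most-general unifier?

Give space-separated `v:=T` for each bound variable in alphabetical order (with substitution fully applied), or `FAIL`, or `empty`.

step 1: unify e ~ (Bool -> (Int -> b))  [subst: {-} | 1 pending]
  bind e := (Bool -> (Int -> b))
step 2: unify ((b -> a) -> List a) ~ f  [subst: {e:=(Bool -> (Int -> b))} | 0 pending]
  bind f := ((b -> a) -> List a)

Answer: e:=(Bool -> (Int -> b)) f:=((b -> a) -> List a)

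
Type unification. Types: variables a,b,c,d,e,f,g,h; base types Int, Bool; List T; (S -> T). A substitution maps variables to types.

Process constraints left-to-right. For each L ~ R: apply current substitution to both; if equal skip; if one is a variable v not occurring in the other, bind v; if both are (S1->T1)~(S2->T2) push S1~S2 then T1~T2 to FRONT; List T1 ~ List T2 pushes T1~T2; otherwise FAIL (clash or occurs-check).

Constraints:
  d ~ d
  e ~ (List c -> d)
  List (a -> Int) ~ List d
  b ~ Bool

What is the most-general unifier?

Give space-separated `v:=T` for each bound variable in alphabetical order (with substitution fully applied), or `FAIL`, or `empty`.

Answer: b:=Bool d:=(a -> Int) e:=(List c -> (a -> Int))

Derivation:
step 1: unify d ~ d  [subst: {-} | 3 pending]
  -> identical, skip
step 2: unify e ~ (List c -> d)  [subst: {-} | 2 pending]
  bind e := (List c -> d)
step 3: unify List (a -> Int) ~ List d  [subst: {e:=(List c -> d)} | 1 pending]
  -> decompose List: push (a -> Int)~d
step 4: unify (a -> Int) ~ d  [subst: {e:=(List c -> d)} | 1 pending]
  bind d := (a -> Int)
step 5: unify b ~ Bool  [subst: {e:=(List c -> d), d:=(a -> Int)} | 0 pending]
  bind b := Bool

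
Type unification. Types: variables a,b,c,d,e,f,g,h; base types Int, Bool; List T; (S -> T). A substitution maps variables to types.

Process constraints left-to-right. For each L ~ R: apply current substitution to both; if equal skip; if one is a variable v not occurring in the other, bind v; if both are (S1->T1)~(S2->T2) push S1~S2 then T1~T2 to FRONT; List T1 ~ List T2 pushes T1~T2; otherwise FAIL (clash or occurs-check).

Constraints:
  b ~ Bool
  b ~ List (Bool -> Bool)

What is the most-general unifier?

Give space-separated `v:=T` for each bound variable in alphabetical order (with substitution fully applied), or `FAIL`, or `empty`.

step 1: unify b ~ Bool  [subst: {-} | 1 pending]
  bind b := Bool
step 2: unify Bool ~ List (Bool -> Bool)  [subst: {b:=Bool} | 0 pending]
  clash: Bool vs List (Bool -> Bool)

Answer: FAIL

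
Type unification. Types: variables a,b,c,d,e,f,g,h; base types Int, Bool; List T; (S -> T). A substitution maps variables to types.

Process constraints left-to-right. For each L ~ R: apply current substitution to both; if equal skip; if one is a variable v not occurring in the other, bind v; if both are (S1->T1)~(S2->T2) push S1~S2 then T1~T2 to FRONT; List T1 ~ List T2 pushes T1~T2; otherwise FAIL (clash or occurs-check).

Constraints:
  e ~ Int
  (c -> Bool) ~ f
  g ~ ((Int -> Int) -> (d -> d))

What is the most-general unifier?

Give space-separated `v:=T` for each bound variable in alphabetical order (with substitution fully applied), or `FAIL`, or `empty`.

Answer: e:=Int f:=(c -> Bool) g:=((Int -> Int) -> (d -> d))

Derivation:
step 1: unify e ~ Int  [subst: {-} | 2 pending]
  bind e := Int
step 2: unify (c -> Bool) ~ f  [subst: {e:=Int} | 1 pending]
  bind f := (c -> Bool)
step 3: unify g ~ ((Int -> Int) -> (d -> d))  [subst: {e:=Int, f:=(c -> Bool)} | 0 pending]
  bind g := ((Int -> Int) -> (d -> d))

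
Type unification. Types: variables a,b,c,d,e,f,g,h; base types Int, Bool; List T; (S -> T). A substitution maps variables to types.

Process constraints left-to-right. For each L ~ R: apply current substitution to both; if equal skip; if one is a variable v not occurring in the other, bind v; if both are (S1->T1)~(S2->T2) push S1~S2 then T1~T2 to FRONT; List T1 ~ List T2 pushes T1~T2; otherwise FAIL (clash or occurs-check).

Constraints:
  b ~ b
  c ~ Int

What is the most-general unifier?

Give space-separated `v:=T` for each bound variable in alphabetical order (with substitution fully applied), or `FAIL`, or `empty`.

Answer: c:=Int

Derivation:
step 1: unify b ~ b  [subst: {-} | 1 pending]
  -> identical, skip
step 2: unify c ~ Int  [subst: {-} | 0 pending]
  bind c := Int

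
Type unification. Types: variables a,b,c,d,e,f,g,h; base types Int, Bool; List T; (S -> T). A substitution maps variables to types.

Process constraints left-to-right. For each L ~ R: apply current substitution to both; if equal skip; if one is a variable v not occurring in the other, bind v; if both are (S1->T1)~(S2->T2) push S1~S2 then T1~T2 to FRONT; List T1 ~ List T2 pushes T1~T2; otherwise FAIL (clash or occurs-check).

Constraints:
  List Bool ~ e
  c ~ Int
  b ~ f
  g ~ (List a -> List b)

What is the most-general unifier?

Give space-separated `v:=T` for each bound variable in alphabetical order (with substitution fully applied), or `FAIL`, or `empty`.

Answer: b:=f c:=Int e:=List Bool g:=(List a -> List f)

Derivation:
step 1: unify List Bool ~ e  [subst: {-} | 3 pending]
  bind e := List Bool
step 2: unify c ~ Int  [subst: {e:=List Bool} | 2 pending]
  bind c := Int
step 3: unify b ~ f  [subst: {e:=List Bool, c:=Int} | 1 pending]
  bind b := f
step 4: unify g ~ (List a -> List f)  [subst: {e:=List Bool, c:=Int, b:=f} | 0 pending]
  bind g := (List a -> List f)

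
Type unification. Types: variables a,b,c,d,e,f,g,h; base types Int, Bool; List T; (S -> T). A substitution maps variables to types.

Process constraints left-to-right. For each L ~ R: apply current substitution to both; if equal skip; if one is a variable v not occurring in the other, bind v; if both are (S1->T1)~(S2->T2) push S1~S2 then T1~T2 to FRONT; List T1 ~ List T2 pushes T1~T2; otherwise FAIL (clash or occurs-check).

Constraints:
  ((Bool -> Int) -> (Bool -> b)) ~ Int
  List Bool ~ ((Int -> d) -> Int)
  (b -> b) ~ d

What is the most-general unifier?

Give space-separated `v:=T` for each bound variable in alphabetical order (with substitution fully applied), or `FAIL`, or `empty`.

step 1: unify ((Bool -> Int) -> (Bool -> b)) ~ Int  [subst: {-} | 2 pending]
  clash: ((Bool -> Int) -> (Bool -> b)) vs Int

Answer: FAIL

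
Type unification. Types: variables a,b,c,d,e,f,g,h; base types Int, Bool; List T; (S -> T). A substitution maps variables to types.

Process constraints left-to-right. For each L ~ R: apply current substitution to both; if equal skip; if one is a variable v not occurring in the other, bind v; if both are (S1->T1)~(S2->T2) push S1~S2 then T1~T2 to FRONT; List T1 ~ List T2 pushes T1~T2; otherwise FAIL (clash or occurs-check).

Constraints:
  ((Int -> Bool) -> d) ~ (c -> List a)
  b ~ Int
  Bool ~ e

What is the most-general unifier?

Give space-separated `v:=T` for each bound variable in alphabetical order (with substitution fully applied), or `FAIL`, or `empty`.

Answer: b:=Int c:=(Int -> Bool) d:=List a e:=Bool

Derivation:
step 1: unify ((Int -> Bool) -> d) ~ (c -> List a)  [subst: {-} | 2 pending]
  -> decompose arrow: push (Int -> Bool)~c, d~List a
step 2: unify (Int -> Bool) ~ c  [subst: {-} | 3 pending]
  bind c := (Int -> Bool)
step 3: unify d ~ List a  [subst: {c:=(Int -> Bool)} | 2 pending]
  bind d := List a
step 4: unify b ~ Int  [subst: {c:=(Int -> Bool), d:=List a} | 1 pending]
  bind b := Int
step 5: unify Bool ~ e  [subst: {c:=(Int -> Bool), d:=List a, b:=Int} | 0 pending]
  bind e := Bool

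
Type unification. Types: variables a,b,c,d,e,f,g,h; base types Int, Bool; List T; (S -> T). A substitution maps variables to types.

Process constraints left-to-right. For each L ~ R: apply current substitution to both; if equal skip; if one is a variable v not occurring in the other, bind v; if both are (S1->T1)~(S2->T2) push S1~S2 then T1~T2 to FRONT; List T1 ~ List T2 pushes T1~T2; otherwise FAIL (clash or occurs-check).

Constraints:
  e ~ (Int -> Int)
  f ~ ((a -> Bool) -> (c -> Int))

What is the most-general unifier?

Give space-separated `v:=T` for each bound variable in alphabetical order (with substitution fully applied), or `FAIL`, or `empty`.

step 1: unify e ~ (Int -> Int)  [subst: {-} | 1 pending]
  bind e := (Int -> Int)
step 2: unify f ~ ((a -> Bool) -> (c -> Int))  [subst: {e:=(Int -> Int)} | 0 pending]
  bind f := ((a -> Bool) -> (c -> Int))

Answer: e:=(Int -> Int) f:=((a -> Bool) -> (c -> Int))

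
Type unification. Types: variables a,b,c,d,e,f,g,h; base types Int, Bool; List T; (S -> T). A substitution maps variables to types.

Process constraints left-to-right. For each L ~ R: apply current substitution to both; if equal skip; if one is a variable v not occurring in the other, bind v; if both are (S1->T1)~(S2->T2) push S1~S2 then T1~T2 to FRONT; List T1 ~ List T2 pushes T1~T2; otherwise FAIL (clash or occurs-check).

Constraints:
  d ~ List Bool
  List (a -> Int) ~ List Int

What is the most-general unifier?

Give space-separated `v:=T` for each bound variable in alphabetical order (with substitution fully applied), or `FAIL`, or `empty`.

step 1: unify d ~ List Bool  [subst: {-} | 1 pending]
  bind d := List Bool
step 2: unify List (a -> Int) ~ List Int  [subst: {d:=List Bool} | 0 pending]
  -> decompose List: push (a -> Int)~Int
step 3: unify (a -> Int) ~ Int  [subst: {d:=List Bool} | 0 pending]
  clash: (a -> Int) vs Int

Answer: FAIL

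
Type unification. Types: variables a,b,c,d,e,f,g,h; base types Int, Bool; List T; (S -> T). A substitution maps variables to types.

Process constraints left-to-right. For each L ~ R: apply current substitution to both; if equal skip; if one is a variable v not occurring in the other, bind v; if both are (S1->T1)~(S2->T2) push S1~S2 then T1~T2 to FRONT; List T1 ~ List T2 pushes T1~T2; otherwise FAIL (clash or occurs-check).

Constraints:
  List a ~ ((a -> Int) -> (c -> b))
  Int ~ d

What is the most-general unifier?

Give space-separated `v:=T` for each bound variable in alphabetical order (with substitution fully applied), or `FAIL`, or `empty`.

Answer: FAIL

Derivation:
step 1: unify List a ~ ((a -> Int) -> (c -> b))  [subst: {-} | 1 pending]
  clash: List a vs ((a -> Int) -> (c -> b))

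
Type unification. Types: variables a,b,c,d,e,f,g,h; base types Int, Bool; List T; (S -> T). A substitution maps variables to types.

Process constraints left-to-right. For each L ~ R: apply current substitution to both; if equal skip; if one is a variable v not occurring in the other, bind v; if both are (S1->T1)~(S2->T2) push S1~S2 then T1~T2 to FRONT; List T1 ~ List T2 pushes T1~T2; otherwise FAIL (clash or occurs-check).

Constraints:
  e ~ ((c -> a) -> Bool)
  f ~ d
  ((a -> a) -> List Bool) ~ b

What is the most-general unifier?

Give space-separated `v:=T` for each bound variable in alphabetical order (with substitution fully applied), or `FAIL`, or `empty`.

Answer: b:=((a -> a) -> List Bool) e:=((c -> a) -> Bool) f:=d

Derivation:
step 1: unify e ~ ((c -> a) -> Bool)  [subst: {-} | 2 pending]
  bind e := ((c -> a) -> Bool)
step 2: unify f ~ d  [subst: {e:=((c -> a) -> Bool)} | 1 pending]
  bind f := d
step 3: unify ((a -> a) -> List Bool) ~ b  [subst: {e:=((c -> a) -> Bool), f:=d} | 0 pending]
  bind b := ((a -> a) -> List Bool)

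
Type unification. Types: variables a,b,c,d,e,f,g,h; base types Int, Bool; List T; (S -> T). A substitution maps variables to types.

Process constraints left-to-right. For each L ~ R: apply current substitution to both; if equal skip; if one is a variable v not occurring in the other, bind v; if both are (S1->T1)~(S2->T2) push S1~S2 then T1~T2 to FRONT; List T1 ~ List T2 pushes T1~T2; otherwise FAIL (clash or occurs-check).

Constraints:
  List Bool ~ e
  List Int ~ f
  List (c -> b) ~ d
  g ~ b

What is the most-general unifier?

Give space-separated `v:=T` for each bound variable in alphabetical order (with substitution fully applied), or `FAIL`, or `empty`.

step 1: unify List Bool ~ e  [subst: {-} | 3 pending]
  bind e := List Bool
step 2: unify List Int ~ f  [subst: {e:=List Bool} | 2 pending]
  bind f := List Int
step 3: unify List (c -> b) ~ d  [subst: {e:=List Bool, f:=List Int} | 1 pending]
  bind d := List (c -> b)
step 4: unify g ~ b  [subst: {e:=List Bool, f:=List Int, d:=List (c -> b)} | 0 pending]
  bind g := b

Answer: d:=List (c -> b) e:=List Bool f:=List Int g:=b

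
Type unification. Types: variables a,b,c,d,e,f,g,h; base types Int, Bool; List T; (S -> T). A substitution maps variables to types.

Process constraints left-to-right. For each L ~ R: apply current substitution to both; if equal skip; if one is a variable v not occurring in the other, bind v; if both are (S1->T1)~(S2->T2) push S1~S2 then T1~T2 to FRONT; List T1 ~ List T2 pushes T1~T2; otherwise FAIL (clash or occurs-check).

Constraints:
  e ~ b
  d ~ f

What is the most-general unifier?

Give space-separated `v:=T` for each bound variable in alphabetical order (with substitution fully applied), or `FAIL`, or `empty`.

Answer: d:=f e:=b

Derivation:
step 1: unify e ~ b  [subst: {-} | 1 pending]
  bind e := b
step 2: unify d ~ f  [subst: {e:=b} | 0 pending]
  bind d := f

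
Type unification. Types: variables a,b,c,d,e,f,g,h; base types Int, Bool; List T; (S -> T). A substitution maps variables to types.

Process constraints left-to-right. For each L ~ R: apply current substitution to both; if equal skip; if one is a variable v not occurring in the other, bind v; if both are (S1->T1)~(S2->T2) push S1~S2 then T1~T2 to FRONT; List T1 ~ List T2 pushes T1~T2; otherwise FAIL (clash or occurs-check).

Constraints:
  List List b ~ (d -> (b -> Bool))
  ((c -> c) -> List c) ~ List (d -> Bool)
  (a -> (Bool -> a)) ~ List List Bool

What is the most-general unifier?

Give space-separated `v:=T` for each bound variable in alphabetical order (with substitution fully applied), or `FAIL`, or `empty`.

Answer: FAIL

Derivation:
step 1: unify List List b ~ (d -> (b -> Bool))  [subst: {-} | 2 pending]
  clash: List List b vs (d -> (b -> Bool))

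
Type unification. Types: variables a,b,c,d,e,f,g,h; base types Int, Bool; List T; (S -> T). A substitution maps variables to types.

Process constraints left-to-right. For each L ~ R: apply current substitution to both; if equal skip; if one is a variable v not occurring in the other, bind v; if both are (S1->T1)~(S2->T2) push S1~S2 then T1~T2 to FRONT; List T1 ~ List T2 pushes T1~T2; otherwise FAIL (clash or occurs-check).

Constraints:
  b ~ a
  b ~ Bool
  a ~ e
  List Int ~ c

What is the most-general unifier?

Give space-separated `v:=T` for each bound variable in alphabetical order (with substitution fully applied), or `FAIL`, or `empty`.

Answer: a:=Bool b:=Bool c:=List Int e:=Bool

Derivation:
step 1: unify b ~ a  [subst: {-} | 3 pending]
  bind b := a
step 2: unify a ~ Bool  [subst: {b:=a} | 2 pending]
  bind a := Bool
step 3: unify Bool ~ e  [subst: {b:=a, a:=Bool} | 1 pending]
  bind e := Bool
step 4: unify List Int ~ c  [subst: {b:=a, a:=Bool, e:=Bool} | 0 pending]
  bind c := List Int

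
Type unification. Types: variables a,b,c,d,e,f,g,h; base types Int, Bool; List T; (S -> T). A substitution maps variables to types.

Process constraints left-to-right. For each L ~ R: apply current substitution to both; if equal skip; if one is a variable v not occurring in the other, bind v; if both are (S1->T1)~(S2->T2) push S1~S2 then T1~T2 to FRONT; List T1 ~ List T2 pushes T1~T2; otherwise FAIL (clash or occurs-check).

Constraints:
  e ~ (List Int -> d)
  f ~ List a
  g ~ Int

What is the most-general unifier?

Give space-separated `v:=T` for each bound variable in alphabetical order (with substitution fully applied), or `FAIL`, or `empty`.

Answer: e:=(List Int -> d) f:=List a g:=Int

Derivation:
step 1: unify e ~ (List Int -> d)  [subst: {-} | 2 pending]
  bind e := (List Int -> d)
step 2: unify f ~ List a  [subst: {e:=(List Int -> d)} | 1 pending]
  bind f := List a
step 3: unify g ~ Int  [subst: {e:=(List Int -> d), f:=List a} | 0 pending]
  bind g := Int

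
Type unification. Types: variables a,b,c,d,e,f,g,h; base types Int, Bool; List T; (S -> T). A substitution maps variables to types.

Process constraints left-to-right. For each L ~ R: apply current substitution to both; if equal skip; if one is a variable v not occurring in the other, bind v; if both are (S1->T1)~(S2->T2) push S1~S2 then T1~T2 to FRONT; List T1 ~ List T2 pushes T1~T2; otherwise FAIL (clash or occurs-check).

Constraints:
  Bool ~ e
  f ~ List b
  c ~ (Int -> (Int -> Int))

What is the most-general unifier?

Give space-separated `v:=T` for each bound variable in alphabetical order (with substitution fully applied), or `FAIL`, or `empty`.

step 1: unify Bool ~ e  [subst: {-} | 2 pending]
  bind e := Bool
step 2: unify f ~ List b  [subst: {e:=Bool} | 1 pending]
  bind f := List b
step 3: unify c ~ (Int -> (Int -> Int))  [subst: {e:=Bool, f:=List b} | 0 pending]
  bind c := (Int -> (Int -> Int))

Answer: c:=(Int -> (Int -> Int)) e:=Bool f:=List b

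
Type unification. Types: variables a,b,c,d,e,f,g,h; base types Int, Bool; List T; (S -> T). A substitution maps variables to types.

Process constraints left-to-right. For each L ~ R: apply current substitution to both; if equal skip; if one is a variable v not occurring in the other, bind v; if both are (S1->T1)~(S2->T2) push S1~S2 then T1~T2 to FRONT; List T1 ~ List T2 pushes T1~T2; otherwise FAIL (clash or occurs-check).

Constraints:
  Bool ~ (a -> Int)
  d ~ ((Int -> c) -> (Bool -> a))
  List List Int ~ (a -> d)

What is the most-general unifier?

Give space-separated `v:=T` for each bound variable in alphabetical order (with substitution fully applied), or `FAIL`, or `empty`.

Answer: FAIL

Derivation:
step 1: unify Bool ~ (a -> Int)  [subst: {-} | 2 pending]
  clash: Bool vs (a -> Int)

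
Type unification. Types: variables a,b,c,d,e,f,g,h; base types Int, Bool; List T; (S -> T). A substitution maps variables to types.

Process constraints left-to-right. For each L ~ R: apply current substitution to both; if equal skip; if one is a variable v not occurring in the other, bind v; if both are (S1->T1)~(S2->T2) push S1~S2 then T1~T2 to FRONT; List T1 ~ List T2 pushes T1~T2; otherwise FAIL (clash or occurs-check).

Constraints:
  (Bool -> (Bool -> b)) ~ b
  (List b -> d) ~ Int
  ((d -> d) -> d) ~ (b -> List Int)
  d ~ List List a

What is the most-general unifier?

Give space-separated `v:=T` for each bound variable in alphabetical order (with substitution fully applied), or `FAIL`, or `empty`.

Answer: FAIL

Derivation:
step 1: unify (Bool -> (Bool -> b)) ~ b  [subst: {-} | 3 pending]
  occurs-check fail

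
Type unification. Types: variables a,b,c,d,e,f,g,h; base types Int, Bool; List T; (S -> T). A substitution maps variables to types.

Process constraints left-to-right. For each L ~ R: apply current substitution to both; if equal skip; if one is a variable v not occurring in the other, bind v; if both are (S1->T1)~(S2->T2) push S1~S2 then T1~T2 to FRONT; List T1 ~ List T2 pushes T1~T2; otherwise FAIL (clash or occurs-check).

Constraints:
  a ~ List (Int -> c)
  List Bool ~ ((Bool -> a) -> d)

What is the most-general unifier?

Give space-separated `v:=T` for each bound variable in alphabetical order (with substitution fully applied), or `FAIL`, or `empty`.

step 1: unify a ~ List (Int -> c)  [subst: {-} | 1 pending]
  bind a := List (Int -> c)
step 2: unify List Bool ~ ((Bool -> List (Int -> c)) -> d)  [subst: {a:=List (Int -> c)} | 0 pending]
  clash: List Bool vs ((Bool -> List (Int -> c)) -> d)

Answer: FAIL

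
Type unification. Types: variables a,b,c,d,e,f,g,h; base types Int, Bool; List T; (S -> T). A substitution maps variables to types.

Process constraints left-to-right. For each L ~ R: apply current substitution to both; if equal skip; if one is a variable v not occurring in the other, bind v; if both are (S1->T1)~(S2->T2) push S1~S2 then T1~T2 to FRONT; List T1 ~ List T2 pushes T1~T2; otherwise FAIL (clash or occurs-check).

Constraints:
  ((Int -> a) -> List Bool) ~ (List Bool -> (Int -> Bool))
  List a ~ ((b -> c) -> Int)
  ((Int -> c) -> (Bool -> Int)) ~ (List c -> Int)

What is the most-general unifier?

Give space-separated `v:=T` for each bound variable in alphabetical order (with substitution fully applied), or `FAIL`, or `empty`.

step 1: unify ((Int -> a) -> List Bool) ~ (List Bool -> (Int -> Bool))  [subst: {-} | 2 pending]
  -> decompose arrow: push (Int -> a)~List Bool, List Bool~(Int -> Bool)
step 2: unify (Int -> a) ~ List Bool  [subst: {-} | 3 pending]
  clash: (Int -> a) vs List Bool

Answer: FAIL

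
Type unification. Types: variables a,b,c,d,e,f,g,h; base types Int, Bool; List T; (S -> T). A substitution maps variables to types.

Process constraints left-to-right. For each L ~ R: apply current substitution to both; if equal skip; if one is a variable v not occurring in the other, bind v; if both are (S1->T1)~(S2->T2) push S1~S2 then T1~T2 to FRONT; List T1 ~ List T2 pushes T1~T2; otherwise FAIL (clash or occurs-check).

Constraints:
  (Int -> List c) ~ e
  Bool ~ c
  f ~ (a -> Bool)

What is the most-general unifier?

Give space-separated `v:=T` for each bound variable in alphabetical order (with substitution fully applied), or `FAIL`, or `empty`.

Answer: c:=Bool e:=(Int -> List Bool) f:=(a -> Bool)

Derivation:
step 1: unify (Int -> List c) ~ e  [subst: {-} | 2 pending]
  bind e := (Int -> List c)
step 2: unify Bool ~ c  [subst: {e:=(Int -> List c)} | 1 pending]
  bind c := Bool
step 3: unify f ~ (a -> Bool)  [subst: {e:=(Int -> List c), c:=Bool} | 0 pending]
  bind f := (a -> Bool)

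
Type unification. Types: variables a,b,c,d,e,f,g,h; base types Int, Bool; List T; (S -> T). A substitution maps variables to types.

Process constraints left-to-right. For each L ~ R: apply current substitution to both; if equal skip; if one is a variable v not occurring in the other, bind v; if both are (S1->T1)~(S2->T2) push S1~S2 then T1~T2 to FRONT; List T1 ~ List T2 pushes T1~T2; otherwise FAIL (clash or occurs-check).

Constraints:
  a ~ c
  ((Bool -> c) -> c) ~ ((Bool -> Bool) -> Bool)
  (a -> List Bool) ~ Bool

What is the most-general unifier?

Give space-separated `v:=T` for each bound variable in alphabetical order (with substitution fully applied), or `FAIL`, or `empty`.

step 1: unify a ~ c  [subst: {-} | 2 pending]
  bind a := c
step 2: unify ((Bool -> c) -> c) ~ ((Bool -> Bool) -> Bool)  [subst: {a:=c} | 1 pending]
  -> decompose arrow: push (Bool -> c)~(Bool -> Bool), c~Bool
step 3: unify (Bool -> c) ~ (Bool -> Bool)  [subst: {a:=c} | 2 pending]
  -> decompose arrow: push Bool~Bool, c~Bool
step 4: unify Bool ~ Bool  [subst: {a:=c} | 3 pending]
  -> identical, skip
step 5: unify c ~ Bool  [subst: {a:=c} | 2 pending]
  bind c := Bool
step 6: unify Bool ~ Bool  [subst: {a:=c, c:=Bool} | 1 pending]
  -> identical, skip
step 7: unify (Bool -> List Bool) ~ Bool  [subst: {a:=c, c:=Bool} | 0 pending]
  clash: (Bool -> List Bool) vs Bool

Answer: FAIL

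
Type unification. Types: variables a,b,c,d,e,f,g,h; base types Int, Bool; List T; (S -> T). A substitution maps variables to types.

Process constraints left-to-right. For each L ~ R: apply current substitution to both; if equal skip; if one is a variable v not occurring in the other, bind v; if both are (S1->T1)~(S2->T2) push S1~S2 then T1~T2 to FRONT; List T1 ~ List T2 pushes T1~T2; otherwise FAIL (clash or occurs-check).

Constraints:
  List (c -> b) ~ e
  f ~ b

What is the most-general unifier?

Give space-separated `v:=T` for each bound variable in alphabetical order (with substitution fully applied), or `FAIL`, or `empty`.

Answer: e:=List (c -> b) f:=b

Derivation:
step 1: unify List (c -> b) ~ e  [subst: {-} | 1 pending]
  bind e := List (c -> b)
step 2: unify f ~ b  [subst: {e:=List (c -> b)} | 0 pending]
  bind f := b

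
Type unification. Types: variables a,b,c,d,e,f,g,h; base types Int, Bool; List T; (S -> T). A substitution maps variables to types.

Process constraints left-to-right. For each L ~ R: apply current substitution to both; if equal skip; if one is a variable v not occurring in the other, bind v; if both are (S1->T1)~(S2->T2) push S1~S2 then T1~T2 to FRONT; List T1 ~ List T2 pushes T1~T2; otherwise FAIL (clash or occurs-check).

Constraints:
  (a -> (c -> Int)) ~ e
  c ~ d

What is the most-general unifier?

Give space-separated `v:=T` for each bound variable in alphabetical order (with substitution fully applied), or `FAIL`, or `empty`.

step 1: unify (a -> (c -> Int)) ~ e  [subst: {-} | 1 pending]
  bind e := (a -> (c -> Int))
step 2: unify c ~ d  [subst: {e:=(a -> (c -> Int))} | 0 pending]
  bind c := d

Answer: c:=d e:=(a -> (d -> Int))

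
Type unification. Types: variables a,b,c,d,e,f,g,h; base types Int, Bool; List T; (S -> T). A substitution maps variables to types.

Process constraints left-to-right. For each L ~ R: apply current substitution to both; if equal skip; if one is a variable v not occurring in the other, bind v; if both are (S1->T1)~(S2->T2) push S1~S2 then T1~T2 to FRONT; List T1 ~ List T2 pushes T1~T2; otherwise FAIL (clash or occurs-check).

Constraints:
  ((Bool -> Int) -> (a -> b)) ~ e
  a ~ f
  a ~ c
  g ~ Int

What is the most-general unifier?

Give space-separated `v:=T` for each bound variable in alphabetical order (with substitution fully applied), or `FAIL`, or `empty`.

step 1: unify ((Bool -> Int) -> (a -> b)) ~ e  [subst: {-} | 3 pending]
  bind e := ((Bool -> Int) -> (a -> b))
step 2: unify a ~ f  [subst: {e:=((Bool -> Int) -> (a -> b))} | 2 pending]
  bind a := f
step 3: unify f ~ c  [subst: {e:=((Bool -> Int) -> (a -> b)), a:=f} | 1 pending]
  bind f := c
step 4: unify g ~ Int  [subst: {e:=((Bool -> Int) -> (a -> b)), a:=f, f:=c} | 0 pending]
  bind g := Int

Answer: a:=c e:=((Bool -> Int) -> (c -> b)) f:=c g:=Int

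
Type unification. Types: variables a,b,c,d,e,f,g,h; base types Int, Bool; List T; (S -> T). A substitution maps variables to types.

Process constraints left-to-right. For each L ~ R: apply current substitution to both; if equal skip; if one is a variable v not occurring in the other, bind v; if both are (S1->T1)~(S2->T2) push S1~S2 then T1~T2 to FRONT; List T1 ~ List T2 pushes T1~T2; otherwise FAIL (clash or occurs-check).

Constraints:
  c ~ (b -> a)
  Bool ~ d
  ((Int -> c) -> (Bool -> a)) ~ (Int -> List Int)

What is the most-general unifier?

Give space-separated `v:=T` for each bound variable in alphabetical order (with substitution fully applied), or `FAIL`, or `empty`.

step 1: unify c ~ (b -> a)  [subst: {-} | 2 pending]
  bind c := (b -> a)
step 2: unify Bool ~ d  [subst: {c:=(b -> a)} | 1 pending]
  bind d := Bool
step 3: unify ((Int -> (b -> a)) -> (Bool -> a)) ~ (Int -> List Int)  [subst: {c:=(b -> a), d:=Bool} | 0 pending]
  -> decompose arrow: push (Int -> (b -> a))~Int, (Bool -> a)~List Int
step 4: unify (Int -> (b -> a)) ~ Int  [subst: {c:=(b -> a), d:=Bool} | 1 pending]
  clash: (Int -> (b -> a)) vs Int

Answer: FAIL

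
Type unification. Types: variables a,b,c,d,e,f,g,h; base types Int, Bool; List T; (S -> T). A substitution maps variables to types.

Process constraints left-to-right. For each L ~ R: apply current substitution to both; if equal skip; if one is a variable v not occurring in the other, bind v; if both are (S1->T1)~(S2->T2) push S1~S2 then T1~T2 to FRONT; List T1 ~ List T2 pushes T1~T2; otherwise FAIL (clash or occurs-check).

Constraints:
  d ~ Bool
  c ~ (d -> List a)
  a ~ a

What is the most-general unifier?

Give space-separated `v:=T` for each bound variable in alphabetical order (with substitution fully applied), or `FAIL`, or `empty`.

step 1: unify d ~ Bool  [subst: {-} | 2 pending]
  bind d := Bool
step 2: unify c ~ (Bool -> List a)  [subst: {d:=Bool} | 1 pending]
  bind c := (Bool -> List a)
step 3: unify a ~ a  [subst: {d:=Bool, c:=(Bool -> List a)} | 0 pending]
  -> identical, skip

Answer: c:=(Bool -> List a) d:=Bool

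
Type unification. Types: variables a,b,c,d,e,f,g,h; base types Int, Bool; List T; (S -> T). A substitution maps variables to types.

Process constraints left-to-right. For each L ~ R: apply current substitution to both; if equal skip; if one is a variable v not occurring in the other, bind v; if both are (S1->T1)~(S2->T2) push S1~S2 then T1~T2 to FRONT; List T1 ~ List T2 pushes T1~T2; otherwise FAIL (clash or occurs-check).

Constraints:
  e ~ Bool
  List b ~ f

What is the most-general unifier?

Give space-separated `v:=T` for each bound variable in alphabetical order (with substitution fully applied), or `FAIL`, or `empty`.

step 1: unify e ~ Bool  [subst: {-} | 1 pending]
  bind e := Bool
step 2: unify List b ~ f  [subst: {e:=Bool} | 0 pending]
  bind f := List b

Answer: e:=Bool f:=List b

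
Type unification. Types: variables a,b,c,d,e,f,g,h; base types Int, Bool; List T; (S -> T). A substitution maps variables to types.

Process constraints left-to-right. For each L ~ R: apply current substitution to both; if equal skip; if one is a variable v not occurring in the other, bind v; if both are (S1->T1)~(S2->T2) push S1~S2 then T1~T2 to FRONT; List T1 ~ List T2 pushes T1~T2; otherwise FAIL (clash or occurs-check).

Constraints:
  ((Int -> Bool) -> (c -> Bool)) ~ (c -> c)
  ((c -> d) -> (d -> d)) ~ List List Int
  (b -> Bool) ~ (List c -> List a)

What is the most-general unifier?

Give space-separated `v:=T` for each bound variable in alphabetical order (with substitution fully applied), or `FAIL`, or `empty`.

step 1: unify ((Int -> Bool) -> (c -> Bool)) ~ (c -> c)  [subst: {-} | 2 pending]
  -> decompose arrow: push (Int -> Bool)~c, (c -> Bool)~c
step 2: unify (Int -> Bool) ~ c  [subst: {-} | 3 pending]
  bind c := (Int -> Bool)
step 3: unify ((Int -> Bool) -> Bool) ~ (Int -> Bool)  [subst: {c:=(Int -> Bool)} | 2 pending]
  -> decompose arrow: push (Int -> Bool)~Int, Bool~Bool
step 4: unify (Int -> Bool) ~ Int  [subst: {c:=(Int -> Bool)} | 3 pending]
  clash: (Int -> Bool) vs Int

Answer: FAIL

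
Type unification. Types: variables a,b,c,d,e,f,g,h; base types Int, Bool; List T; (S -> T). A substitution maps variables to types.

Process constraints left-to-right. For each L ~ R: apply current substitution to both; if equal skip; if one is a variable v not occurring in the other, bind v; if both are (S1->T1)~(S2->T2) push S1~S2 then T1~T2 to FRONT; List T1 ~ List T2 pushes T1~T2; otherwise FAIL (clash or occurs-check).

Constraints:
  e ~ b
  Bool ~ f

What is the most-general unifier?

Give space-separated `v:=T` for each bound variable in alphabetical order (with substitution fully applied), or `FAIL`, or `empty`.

step 1: unify e ~ b  [subst: {-} | 1 pending]
  bind e := b
step 2: unify Bool ~ f  [subst: {e:=b} | 0 pending]
  bind f := Bool

Answer: e:=b f:=Bool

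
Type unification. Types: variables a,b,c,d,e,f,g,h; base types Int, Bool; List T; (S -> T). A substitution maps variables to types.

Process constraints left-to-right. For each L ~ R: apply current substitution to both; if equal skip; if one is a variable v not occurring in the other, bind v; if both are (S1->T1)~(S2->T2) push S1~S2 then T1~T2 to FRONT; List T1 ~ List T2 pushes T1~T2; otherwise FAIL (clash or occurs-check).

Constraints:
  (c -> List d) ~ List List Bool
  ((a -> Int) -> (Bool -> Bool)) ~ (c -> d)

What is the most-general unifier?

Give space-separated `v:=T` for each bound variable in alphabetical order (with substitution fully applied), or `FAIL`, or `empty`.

Answer: FAIL

Derivation:
step 1: unify (c -> List d) ~ List List Bool  [subst: {-} | 1 pending]
  clash: (c -> List d) vs List List Bool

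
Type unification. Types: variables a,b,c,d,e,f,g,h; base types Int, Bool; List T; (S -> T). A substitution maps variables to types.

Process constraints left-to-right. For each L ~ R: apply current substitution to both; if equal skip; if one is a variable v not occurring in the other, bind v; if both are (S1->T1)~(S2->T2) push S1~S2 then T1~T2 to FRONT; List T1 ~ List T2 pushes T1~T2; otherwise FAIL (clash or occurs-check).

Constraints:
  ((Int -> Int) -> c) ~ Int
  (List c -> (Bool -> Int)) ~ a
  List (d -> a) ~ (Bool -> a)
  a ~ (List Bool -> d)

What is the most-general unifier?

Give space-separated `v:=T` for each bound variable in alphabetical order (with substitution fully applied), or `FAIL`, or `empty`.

Answer: FAIL

Derivation:
step 1: unify ((Int -> Int) -> c) ~ Int  [subst: {-} | 3 pending]
  clash: ((Int -> Int) -> c) vs Int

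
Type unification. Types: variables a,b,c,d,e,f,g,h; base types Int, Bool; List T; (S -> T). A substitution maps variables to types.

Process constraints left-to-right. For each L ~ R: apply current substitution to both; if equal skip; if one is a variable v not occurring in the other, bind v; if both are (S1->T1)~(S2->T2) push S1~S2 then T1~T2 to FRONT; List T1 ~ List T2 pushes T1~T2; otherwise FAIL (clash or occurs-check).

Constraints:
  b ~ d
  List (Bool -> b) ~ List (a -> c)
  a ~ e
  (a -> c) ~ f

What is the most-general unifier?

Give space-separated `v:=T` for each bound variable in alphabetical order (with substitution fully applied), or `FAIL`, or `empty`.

step 1: unify b ~ d  [subst: {-} | 3 pending]
  bind b := d
step 2: unify List (Bool -> d) ~ List (a -> c)  [subst: {b:=d} | 2 pending]
  -> decompose List: push (Bool -> d)~(a -> c)
step 3: unify (Bool -> d) ~ (a -> c)  [subst: {b:=d} | 2 pending]
  -> decompose arrow: push Bool~a, d~c
step 4: unify Bool ~ a  [subst: {b:=d} | 3 pending]
  bind a := Bool
step 5: unify d ~ c  [subst: {b:=d, a:=Bool} | 2 pending]
  bind d := c
step 6: unify Bool ~ e  [subst: {b:=d, a:=Bool, d:=c} | 1 pending]
  bind e := Bool
step 7: unify (Bool -> c) ~ f  [subst: {b:=d, a:=Bool, d:=c, e:=Bool} | 0 pending]
  bind f := (Bool -> c)

Answer: a:=Bool b:=c d:=c e:=Bool f:=(Bool -> c)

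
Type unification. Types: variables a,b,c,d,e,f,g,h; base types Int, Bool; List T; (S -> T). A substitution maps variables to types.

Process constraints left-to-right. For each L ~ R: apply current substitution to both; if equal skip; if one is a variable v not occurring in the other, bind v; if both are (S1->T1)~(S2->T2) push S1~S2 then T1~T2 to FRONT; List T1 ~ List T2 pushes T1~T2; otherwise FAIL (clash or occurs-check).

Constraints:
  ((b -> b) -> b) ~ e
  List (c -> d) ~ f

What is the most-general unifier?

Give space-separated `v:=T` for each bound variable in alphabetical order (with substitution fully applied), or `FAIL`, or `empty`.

Answer: e:=((b -> b) -> b) f:=List (c -> d)

Derivation:
step 1: unify ((b -> b) -> b) ~ e  [subst: {-} | 1 pending]
  bind e := ((b -> b) -> b)
step 2: unify List (c -> d) ~ f  [subst: {e:=((b -> b) -> b)} | 0 pending]
  bind f := List (c -> d)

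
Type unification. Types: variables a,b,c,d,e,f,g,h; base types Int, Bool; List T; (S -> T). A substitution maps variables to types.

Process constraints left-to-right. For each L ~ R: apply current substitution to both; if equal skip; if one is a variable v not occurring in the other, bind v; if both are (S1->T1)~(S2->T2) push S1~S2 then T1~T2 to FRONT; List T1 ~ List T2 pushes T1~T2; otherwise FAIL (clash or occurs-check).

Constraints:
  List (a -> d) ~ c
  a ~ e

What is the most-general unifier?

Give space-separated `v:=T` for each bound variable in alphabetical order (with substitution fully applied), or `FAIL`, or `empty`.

step 1: unify List (a -> d) ~ c  [subst: {-} | 1 pending]
  bind c := List (a -> d)
step 2: unify a ~ e  [subst: {c:=List (a -> d)} | 0 pending]
  bind a := e

Answer: a:=e c:=List (e -> d)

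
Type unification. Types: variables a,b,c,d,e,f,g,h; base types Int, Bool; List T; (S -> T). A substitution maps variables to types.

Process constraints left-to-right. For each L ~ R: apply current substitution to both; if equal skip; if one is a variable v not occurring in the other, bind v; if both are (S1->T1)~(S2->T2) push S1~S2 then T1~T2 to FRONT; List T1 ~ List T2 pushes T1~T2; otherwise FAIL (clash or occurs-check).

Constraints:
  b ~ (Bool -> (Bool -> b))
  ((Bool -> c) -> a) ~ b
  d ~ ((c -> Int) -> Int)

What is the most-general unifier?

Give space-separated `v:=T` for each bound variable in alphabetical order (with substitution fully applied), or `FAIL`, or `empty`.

Answer: FAIL

Derivation:
step 1: unify b ~ (Bool -> (Bool -> b))  [subst: {-} | 2 pending]
  occurs-check fail: b in (Bool -> (Bool -> b))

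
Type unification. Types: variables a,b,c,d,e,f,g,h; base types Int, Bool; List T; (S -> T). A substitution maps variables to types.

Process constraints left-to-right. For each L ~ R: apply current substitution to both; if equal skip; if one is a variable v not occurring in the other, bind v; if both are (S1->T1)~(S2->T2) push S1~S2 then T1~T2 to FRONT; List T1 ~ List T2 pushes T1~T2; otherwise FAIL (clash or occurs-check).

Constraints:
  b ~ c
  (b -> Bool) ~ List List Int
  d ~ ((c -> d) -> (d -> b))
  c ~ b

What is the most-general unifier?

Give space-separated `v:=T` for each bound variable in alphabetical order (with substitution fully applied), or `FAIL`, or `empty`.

step 1: unify b ~ c  [subst: {-} | 3 pending]
  bind b := c
step 2: unify (c -> Bool) ~ List List Int  [subst: {b:=c} | 2 pending]
  clash: (c -> Bool) vs List List Int

Answer: FAIL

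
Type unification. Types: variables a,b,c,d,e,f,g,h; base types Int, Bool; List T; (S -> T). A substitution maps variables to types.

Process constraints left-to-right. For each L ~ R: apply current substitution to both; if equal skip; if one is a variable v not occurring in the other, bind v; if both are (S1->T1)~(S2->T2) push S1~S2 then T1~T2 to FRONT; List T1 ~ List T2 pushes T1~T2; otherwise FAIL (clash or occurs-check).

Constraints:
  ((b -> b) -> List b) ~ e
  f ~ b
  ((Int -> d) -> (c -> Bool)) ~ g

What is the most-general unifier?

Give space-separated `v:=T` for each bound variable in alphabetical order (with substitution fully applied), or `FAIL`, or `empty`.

Answer: e:=((b -> b) -> List b) f:=b g:=((Int -> d) -> (c -> Bool))

Derivation:
step 1: unify ((b -> b) -> List b) ~ e  [subst: {-} | 2 pending]
  bind e := ((b -> b) -> List b)
step 2: unify f ~ b  [subst: {e:=((b -> b) -> List b)} | 1 pending]
  bind f := b
step 3: unify ((Int -> d) -> (c -> Bool)) ~ g  [subst: {e:=((b -> b) -> List b), f:=b} | 0 pending]
  bind g := ((Int -> d) -> (c -> Bool))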